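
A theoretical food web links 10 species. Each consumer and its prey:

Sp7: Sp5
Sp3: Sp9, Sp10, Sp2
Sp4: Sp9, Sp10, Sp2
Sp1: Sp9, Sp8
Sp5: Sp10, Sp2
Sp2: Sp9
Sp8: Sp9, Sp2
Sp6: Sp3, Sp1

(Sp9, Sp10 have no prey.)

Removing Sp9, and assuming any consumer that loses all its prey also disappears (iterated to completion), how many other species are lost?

3

Remove Sp9.
Round 1: Sp2 (all prey gone) → extinct.
Round 2: Sp8 (all prey gone) → extinct.
Round 3: Sp1 (all prey gone) → extinct.
No further losses. Total secondary extinctions: 3.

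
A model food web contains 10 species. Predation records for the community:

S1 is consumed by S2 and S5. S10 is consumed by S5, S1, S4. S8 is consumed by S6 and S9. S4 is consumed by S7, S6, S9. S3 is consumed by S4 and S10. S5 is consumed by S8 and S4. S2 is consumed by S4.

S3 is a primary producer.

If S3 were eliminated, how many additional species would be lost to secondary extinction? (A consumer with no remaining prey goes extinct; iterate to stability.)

Remove S3.
Round 1: S10 (all prey gone) → extinct.
Round 2: S1 (all prey gone) → extinct.
Round 3: S5 (all prey gone), S2 (all prey gone) → extinct.
Round 4: S4 (all prey gone), S8 (all prey gone) → extinct.
Round 5: S9 (all prey gone), S7 (all prey gone), S6 (all prey gone) → extinct.
No further losses. Total secondary extinctions: 9.

9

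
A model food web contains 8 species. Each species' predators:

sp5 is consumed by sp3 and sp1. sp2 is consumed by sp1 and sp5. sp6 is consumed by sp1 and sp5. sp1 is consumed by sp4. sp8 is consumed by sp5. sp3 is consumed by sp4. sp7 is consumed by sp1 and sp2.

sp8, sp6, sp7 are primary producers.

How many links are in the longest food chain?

4 links

One longest chain: sp7 → sp2 → sp5 → sp3 → sp4.
It has 5 species and 4 links.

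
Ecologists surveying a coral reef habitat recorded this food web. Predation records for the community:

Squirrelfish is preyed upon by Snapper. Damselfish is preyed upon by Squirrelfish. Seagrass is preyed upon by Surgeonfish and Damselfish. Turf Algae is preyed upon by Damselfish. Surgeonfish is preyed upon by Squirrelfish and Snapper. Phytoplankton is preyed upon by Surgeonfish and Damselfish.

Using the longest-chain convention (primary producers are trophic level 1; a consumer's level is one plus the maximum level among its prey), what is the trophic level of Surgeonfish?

Trophic level 2

Seagrass is a producer → level 1.
Surgeonfish eats Seagrass (level 1); other prey at levels: Phytoplankton 1 → level 2.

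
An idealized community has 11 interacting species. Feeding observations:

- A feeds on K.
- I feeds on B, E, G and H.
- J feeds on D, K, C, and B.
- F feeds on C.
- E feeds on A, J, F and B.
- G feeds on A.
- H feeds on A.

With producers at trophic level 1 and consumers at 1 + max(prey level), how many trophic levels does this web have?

Producers (level 1): B, K, D, C.
C → F → E → I gives I level 4.
No species has a prey at level 4, so no species reaches level 5.

4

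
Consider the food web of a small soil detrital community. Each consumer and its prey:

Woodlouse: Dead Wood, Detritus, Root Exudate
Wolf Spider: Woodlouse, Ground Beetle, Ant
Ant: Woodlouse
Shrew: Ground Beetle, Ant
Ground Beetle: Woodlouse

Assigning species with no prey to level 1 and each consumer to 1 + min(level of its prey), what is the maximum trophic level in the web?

Basal resources (level 1): Dead Wood, Detritus, Root Exudate.
Following each consumer down to its lowest-level prey: Dead Wood → Woodlouse → Ground Beetle → Shrew (levels 1 through 4).
All prey of Shrew (Ground Beetle 3, Ant 3) are at level 3 or above, so Shrew is at level 1 + 3 = 4.
Every consumer has at least one prey at level 3 or below, so none exceeds level 4.

4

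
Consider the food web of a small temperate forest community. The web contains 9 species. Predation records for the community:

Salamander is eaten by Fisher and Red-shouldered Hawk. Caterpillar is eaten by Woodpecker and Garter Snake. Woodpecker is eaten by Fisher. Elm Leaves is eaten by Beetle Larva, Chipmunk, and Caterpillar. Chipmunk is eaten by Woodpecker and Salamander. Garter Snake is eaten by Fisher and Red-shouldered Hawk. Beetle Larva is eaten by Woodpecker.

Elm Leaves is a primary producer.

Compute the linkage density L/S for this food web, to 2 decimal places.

There are L = 13 links among S = 9 species.
L/S = 13/9 = 1.4444 ≈ 1.44.

L/S = 1.44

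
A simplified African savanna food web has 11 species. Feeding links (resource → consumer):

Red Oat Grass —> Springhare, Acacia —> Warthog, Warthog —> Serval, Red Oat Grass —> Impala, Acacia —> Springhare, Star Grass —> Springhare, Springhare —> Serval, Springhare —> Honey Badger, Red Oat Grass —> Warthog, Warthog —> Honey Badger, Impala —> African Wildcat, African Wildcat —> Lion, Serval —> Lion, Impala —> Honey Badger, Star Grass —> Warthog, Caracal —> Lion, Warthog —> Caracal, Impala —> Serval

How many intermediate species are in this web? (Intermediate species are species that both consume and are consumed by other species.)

Intermediate species (has both prey and predators): Springhare, Warthog, Impala, African Wildcat, Serval, Caracal.
Count: 6.

6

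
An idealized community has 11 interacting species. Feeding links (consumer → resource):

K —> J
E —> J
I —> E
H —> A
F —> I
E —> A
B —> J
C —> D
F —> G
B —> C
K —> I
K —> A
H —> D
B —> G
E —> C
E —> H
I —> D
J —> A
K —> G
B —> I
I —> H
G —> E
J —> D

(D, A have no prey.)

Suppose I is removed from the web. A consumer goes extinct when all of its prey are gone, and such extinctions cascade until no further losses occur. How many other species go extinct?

0

Remove I.
Every predator of it retains at least one other prey: B still has C, J, G; K still has A, J, G; F still has G.
No consumer loses all prey, so no secondary extinctions occur.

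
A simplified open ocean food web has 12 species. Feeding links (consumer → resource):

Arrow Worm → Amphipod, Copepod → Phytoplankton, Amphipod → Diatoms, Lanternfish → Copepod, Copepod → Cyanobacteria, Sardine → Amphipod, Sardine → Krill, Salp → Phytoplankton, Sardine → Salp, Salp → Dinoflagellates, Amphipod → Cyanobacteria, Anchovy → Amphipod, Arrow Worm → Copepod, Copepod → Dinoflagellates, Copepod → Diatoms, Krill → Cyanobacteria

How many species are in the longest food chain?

One longest chain: Diatoms → Amphipod → Sardine.
It has 3 species and 2 links.

3 species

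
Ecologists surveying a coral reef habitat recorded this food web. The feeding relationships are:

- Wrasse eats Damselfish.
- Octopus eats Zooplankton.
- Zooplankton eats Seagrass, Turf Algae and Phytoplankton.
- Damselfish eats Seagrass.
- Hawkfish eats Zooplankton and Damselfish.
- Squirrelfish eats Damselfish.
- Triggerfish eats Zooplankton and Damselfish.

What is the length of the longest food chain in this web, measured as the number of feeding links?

2 links

One longest chain: Seagrass → Damselfish → Triggerfish.
It has 3 species and 2 links.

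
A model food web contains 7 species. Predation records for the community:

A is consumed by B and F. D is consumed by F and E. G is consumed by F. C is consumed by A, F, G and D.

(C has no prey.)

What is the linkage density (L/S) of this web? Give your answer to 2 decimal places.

L/S = 1.29

There are L = 9 links among S = 7 species.
L/S = 9/7 = 1.2857 ≈ 1.29.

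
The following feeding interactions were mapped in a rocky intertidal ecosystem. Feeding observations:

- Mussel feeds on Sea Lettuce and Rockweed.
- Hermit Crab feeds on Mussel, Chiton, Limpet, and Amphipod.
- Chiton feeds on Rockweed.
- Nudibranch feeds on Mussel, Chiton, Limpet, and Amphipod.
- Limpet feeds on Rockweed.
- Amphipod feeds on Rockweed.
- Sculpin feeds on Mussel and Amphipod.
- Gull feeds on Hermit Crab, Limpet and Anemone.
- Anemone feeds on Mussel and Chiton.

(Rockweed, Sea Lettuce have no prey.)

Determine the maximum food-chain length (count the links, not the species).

One longest chain: Rockweed → Mussel → Anemone → Gull.
It has 4 species and 3 links.

3 links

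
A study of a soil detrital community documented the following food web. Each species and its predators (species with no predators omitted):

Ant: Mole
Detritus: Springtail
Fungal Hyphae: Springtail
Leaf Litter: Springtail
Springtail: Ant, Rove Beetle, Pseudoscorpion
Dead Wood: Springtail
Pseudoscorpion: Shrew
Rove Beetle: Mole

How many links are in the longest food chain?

One longest chain: Detritus → Springtail → Pseudoscorpion → Shrew.
It has 4 species and 3 links.

3 links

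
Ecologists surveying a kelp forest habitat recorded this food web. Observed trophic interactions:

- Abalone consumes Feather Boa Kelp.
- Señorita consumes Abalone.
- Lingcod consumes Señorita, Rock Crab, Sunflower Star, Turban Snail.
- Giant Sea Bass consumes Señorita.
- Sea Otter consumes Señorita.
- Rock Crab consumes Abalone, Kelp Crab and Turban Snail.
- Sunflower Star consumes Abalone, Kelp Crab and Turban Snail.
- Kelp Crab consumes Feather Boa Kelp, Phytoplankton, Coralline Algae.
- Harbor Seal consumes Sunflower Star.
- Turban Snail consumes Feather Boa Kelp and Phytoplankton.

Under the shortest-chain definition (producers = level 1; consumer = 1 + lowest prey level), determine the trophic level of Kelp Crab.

Trophic level 2

Feather Boa Kelp is a producer → level 1.
Kelp Crab eats Feather Boa Kelp → level 2.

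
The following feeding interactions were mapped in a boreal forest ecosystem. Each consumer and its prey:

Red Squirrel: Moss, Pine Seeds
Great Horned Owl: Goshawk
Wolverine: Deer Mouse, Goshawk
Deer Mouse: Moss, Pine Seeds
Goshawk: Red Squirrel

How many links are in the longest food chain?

3 links

One longest chain: Moss → Red Squirrel → Goshawk → Wolverine.
It has 4 species and 3 links.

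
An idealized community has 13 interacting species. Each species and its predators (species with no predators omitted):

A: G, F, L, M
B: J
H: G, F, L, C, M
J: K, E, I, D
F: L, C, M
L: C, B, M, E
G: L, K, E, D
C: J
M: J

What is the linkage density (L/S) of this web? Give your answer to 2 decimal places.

L/S = 2.08

There are L = 27 links among S = 13 species.
L/S = 27/13 = 2.0769 ≈ 2.08.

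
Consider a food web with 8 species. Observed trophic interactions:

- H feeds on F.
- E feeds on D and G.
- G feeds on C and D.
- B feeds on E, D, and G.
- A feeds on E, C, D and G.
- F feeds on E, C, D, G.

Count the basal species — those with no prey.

2

Basal species (no prey listed): C, D.
Count: 2.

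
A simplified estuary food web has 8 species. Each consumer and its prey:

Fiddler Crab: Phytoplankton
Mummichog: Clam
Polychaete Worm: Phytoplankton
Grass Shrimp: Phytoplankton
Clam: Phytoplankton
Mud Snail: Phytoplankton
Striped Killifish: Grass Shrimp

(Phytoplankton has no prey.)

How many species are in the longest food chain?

One longest chain: Phytoplankton → Grass Shrimp → Striped Killifish.
It has 3 species and 2 links.

3 species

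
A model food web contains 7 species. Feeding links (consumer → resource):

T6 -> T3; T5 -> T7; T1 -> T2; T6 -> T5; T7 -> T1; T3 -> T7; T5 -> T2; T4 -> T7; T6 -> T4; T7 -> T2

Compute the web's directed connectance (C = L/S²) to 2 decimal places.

The web has S = 7 species and L = 10 feeding links.
C = L / S² = 10 / 49 = 0.2041 ≈ 0.20.

C = 0.20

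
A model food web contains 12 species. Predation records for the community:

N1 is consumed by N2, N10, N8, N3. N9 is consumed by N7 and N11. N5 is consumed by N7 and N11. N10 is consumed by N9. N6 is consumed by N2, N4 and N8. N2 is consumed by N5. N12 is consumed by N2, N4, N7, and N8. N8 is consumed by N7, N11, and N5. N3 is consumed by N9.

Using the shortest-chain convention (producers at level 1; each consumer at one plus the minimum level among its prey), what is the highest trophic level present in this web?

3

Producers (level 1): N1, N12, N6.
Following each consumer down to its lowest-level prey: N1 → N8 → N5 (levels 1 through 3).
All prey of N5 (N8 2, N2 2) are at level 2 or above, so N5 is at level 1 + 2 = 3.
Every consumer has at least one prey at level 2 or below, so none exceeds level 3.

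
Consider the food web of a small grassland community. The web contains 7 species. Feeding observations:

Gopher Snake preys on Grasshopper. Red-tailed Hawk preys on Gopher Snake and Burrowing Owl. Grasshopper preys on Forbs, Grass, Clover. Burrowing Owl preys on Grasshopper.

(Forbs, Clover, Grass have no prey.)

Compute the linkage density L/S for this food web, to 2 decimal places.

L/S = 1.00

There are L = 7 links among S = 7 species.
L/S = 7/7 = 1.0000 ≈ 1.00.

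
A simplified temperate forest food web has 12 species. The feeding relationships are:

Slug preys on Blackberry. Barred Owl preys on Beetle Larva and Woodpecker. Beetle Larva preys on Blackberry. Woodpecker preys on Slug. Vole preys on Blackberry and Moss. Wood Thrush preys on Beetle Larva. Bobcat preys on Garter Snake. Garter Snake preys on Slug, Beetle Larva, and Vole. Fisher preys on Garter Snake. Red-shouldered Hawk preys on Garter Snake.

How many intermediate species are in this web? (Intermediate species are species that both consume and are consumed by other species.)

5

Intermediate species (has both prey and predators): Vole, Slug, Beetle Larva, Woodpecker, Garter Snake.
Count: 5.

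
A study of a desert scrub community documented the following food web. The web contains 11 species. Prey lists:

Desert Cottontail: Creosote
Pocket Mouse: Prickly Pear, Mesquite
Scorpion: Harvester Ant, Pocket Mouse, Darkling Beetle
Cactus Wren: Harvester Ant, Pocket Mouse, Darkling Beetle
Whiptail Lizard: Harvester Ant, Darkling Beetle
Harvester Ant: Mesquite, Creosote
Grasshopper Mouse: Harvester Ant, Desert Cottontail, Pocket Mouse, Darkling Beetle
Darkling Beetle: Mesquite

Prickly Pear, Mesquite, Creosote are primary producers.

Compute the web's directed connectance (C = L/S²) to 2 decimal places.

C = 0.15

The web has S = 11 species and L = 18 feeding links.
C = L / S² = 18 / 121 = 0.1488 ≈ 0.15.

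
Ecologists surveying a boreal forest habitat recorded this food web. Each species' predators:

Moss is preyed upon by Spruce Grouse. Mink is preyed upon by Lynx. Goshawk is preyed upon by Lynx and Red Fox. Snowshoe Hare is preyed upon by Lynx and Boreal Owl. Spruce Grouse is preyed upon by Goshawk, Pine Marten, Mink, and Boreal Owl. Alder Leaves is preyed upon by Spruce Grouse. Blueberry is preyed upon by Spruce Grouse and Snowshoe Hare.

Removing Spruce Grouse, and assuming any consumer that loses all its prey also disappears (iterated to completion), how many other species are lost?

4

Remove Spruce Grouse.
Round 1: Pine Marten (all prey gone), Goshawk (all prey gone), Mink (all prey gone) → extinct.
Round 2: Red Fox (all prey gone) → extinct.
No further losses. Total secondary extinctions: 4.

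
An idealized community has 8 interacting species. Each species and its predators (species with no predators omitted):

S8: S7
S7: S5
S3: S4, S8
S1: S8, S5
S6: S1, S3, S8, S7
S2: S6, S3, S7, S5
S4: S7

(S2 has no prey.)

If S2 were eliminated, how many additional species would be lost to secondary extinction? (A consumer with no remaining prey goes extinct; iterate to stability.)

7

Remove S2.
Round 1: S6 (all prey gone) → extinct.
Round 2: S1 (all prey gone), S3 (all prey gone) → extinct.
Round 3: S4 (all prey gone), S8 (all prey gone) → extinct.
Round 4: S7 (all prey gone) → extinct.
Round 5: S5 (all prey gone) → extinct.
No further losses. Total secondary extinctions: 7.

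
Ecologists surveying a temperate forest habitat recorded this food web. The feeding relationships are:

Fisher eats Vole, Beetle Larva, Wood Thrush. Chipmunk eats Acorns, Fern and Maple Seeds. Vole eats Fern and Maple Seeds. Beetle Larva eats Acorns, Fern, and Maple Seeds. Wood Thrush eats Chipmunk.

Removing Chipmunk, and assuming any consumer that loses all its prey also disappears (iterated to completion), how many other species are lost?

Remove Chipmunk.
Round 1: Wood Thrush (all prey gone) → extinct.
No further losses. Total secondary extinctions: 1.

1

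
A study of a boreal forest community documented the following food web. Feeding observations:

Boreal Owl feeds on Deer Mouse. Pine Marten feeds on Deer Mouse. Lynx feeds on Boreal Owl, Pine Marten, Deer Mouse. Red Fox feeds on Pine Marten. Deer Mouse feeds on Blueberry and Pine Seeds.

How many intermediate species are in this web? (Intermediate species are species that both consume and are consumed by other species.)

Intermediate species (has both prey and predators): Deer Mouse, Boreal Owl, Pine Marten.
Count: 3.

3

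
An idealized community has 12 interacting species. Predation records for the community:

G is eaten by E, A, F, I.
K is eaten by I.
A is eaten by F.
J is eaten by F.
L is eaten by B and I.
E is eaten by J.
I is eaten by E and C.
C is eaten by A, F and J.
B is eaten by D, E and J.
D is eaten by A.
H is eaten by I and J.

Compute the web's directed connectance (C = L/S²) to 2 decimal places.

The web has S = 12 species and L = 21 feeding links.
C = L / S² = 21 / 144 = 0.1458 ≈ 0.15.

C = 0.15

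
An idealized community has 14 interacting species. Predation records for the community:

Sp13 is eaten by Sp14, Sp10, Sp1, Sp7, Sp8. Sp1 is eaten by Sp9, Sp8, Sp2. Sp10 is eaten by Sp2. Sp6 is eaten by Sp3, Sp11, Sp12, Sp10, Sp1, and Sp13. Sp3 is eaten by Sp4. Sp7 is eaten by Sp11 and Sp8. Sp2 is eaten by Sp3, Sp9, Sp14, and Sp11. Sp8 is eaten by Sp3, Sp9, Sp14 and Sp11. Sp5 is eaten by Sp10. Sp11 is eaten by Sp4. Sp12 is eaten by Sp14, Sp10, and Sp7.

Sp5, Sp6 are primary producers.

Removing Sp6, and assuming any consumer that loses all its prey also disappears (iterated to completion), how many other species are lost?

5

Remove Sp6.
Round 1: Sp13 (all prey gone), Sp12 (all prey gone) → extinct.
Round 2: Sp7 (all prey gone), Sp1 (all prey gone) → extinct.
Round 3: Sp8 (all prey gone) → extinct.
No further losses. Total secondary extinctions: 5.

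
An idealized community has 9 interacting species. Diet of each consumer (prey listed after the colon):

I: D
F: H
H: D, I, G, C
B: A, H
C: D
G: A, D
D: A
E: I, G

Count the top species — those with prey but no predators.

3

Top species (has prey, but nothing eats it): E, B, F.
Count: 3.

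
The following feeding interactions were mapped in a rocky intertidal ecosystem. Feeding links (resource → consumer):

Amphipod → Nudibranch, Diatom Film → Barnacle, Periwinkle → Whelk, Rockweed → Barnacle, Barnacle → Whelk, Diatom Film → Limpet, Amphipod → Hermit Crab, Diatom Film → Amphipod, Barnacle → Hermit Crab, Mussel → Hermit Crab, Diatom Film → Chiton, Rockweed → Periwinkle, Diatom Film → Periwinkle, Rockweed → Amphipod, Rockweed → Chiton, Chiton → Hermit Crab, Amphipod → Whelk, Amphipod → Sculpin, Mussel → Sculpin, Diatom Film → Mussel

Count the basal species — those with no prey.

Basal species (no prey listed): Rockweed, Diatom Film.
Count: 2.

2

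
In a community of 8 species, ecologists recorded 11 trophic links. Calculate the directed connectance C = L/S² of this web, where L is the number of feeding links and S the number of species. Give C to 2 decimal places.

C = 0.17

The web has S = 8 species and L = 11 feeding links.
C = L / S² = 11 / 64 = 0.1719 ≈ 0.17.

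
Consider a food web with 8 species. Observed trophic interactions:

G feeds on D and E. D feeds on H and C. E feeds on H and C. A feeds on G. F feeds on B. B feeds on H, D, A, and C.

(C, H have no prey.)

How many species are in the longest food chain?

One longest chain: C → E → G → A → B → F.
It has 6 species and 5 links.

6 species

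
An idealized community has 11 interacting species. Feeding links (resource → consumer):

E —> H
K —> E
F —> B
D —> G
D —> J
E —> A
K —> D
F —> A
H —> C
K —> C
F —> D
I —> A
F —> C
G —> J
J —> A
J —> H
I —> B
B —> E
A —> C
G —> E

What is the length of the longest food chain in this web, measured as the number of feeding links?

5 links

One longest chain: K → D → G → J → A → C.
It has 6 species and 5 links.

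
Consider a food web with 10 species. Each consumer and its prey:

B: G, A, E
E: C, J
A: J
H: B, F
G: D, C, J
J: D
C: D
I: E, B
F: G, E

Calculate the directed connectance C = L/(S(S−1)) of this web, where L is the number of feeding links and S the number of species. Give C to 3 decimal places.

C = 0.189

The web has S = 10 species and L = 17 feeding links.
C = L / (S(S−1)) = 17 / 90 = 0.1889 ≈ 0.189.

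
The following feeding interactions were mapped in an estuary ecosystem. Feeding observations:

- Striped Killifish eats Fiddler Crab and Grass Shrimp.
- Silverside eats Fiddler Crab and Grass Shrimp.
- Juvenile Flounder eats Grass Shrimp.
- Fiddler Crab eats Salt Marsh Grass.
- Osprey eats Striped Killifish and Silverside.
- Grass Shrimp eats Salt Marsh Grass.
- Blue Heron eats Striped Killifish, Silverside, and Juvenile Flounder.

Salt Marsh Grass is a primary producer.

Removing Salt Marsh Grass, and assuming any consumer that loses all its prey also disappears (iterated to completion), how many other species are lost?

Remove Salt Marsh Grass.
Round 1: Grass Shrimp (all prey gone), Fiddler Crab (all prey gone) → extinct.
Round 2: Striped Killifish (all prey gone), Juvenile Flounder (all prey gone), Silverside (all prey gone) → extinct.
Round 3: Osprey (all prey gone), Blue Heron (all prey gone) → extinct.
No further losses. Total secondary extinctions: 7.

7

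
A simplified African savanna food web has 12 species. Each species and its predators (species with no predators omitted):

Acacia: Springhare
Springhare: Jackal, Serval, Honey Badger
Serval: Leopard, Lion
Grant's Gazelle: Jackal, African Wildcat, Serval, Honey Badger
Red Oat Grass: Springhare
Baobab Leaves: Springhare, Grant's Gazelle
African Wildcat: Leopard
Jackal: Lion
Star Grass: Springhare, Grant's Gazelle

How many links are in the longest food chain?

One longest chain: Baobab Leaves → Springhare → Serval → Leopard.
It has 4 species and 3 links.

3 links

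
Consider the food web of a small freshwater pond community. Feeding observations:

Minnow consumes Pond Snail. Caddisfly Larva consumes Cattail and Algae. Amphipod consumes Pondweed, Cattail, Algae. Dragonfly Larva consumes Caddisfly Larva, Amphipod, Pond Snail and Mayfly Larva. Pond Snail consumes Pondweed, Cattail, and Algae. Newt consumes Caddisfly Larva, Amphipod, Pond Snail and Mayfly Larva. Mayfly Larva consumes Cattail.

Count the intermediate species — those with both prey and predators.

Intermediate species (has both prey and predators): Caddisfly Larva, Pond Snail, Mayfly Larva, Amphipod.
Count: 4.

4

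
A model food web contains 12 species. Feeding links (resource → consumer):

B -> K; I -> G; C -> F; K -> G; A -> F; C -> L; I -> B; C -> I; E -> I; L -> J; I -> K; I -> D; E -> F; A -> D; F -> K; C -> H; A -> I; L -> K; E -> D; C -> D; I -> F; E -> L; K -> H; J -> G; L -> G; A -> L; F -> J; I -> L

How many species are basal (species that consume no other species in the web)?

3

Basal species (no prey listed): E, C, A.
Count: 3.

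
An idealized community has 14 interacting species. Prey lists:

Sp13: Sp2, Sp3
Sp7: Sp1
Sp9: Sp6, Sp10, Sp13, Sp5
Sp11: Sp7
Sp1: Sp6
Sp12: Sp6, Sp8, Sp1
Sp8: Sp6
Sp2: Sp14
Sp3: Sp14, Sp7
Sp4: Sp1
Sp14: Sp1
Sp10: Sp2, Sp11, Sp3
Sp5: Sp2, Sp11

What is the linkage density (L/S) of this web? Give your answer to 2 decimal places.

There are L = 23 links among S = 14 species.
L/S = 23/14 = 1.6429 ≈ 1.64.

L/S = 1.64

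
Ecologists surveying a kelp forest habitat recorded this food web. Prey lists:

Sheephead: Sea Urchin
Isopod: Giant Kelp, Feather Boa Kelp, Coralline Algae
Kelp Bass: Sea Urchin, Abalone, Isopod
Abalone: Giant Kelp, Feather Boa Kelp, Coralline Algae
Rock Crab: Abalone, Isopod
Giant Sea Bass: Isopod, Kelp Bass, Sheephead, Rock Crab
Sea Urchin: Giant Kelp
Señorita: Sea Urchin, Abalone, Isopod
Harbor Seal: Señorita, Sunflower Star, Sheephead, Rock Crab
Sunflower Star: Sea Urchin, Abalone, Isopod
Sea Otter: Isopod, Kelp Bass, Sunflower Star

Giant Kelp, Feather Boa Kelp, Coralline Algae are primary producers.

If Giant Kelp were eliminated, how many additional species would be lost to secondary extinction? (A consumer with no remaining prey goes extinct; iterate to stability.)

2

Remove Giant Kelp.
Round 1: Sea Urchin (all prey gone) → extinct.
Round 2: Sheephead (all prey gone) → extinct.
No further losses. Total secondary extinctions: 2.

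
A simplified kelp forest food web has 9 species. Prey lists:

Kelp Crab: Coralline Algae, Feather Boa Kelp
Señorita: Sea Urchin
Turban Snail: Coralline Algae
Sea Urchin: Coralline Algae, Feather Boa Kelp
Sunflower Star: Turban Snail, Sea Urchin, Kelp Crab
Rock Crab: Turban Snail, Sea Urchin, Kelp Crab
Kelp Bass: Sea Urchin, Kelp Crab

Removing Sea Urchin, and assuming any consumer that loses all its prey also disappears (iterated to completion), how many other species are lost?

1

Remove Sea Urchin.
Round 1: Señorita (all prey gone) → extinct.
No further losses. Total secondary extinctions: 1.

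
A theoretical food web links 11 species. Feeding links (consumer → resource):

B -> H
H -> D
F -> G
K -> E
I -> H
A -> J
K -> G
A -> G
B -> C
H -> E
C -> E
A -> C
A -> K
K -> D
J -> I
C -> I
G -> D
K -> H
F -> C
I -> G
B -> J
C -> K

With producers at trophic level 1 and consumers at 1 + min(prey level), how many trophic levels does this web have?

Producers (level 1): E, D.
Following each consumer down to its lowest-level prey: D → G → I → J (levels 1 through 4).
All prey of J (I 3) are at level 3 or above, so J is at level 1 + 3 = 4.
Every consumer has at least one prey at level 3 or below, so none exceeds level 4.

4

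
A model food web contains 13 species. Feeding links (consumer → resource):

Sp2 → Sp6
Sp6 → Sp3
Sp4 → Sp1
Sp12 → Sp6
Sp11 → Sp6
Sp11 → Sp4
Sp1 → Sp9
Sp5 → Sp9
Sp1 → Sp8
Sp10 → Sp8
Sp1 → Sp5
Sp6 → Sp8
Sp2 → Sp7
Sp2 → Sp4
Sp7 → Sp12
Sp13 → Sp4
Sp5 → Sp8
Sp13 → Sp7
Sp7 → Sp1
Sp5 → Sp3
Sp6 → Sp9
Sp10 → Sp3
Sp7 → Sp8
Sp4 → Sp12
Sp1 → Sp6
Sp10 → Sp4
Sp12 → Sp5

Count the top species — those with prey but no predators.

4

Top species (has prey, but nothing eats it): Sp2, Sp11, Sp10, Sp13.
Count: 4.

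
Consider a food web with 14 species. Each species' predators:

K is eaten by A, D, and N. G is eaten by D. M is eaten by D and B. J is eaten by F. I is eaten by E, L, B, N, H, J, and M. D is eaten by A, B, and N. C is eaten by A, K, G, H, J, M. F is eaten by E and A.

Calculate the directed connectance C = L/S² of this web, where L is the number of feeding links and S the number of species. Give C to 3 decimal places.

C = 0.128

The web has S = 14 species and L = 25 feeding links.
C = L / S² = 25 / 196 = 0.1276 ≈ 0.128.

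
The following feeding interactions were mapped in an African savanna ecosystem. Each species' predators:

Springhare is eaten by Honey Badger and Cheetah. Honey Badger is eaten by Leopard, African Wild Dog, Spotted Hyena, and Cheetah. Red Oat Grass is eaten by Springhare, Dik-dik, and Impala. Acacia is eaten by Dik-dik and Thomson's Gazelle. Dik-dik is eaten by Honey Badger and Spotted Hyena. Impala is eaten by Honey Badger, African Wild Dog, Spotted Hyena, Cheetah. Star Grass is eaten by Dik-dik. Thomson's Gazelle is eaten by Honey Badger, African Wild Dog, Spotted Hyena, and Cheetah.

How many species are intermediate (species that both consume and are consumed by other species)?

Intermediate species (has both prey and predators): Thomson's Gazelle, Impala, Dik-dik, Springhare, Honey Badger.
Count: 5.

5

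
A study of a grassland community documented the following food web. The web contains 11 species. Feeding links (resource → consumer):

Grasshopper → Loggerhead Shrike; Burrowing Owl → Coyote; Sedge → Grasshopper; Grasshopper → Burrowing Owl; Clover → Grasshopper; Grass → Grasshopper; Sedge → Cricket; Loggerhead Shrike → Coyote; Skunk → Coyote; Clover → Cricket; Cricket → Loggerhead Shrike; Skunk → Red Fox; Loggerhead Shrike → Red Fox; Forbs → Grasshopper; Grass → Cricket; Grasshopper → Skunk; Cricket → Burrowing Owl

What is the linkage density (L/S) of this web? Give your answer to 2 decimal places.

L/S = 1.55

There are L = 17 links among S = 11 species.
L/S = 17/11 = 1.5455 ≈ 1.55.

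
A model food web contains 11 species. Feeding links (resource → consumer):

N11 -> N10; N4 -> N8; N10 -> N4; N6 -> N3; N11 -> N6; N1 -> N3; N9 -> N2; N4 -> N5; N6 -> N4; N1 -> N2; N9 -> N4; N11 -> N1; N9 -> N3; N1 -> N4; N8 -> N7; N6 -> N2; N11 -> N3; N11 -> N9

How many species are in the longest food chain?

One longest chain: N11 → N9 → N4 → N8 → N7.
It has 5 species and 4 links.

5 species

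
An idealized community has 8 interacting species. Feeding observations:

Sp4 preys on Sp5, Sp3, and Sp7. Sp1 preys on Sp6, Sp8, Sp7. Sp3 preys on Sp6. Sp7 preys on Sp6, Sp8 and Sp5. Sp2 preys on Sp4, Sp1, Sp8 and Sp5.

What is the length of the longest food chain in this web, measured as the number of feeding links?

3 links

One longest chain: Sp8 → Sp7 → Sp1 → Sp2.
It has 4 species and 3 links.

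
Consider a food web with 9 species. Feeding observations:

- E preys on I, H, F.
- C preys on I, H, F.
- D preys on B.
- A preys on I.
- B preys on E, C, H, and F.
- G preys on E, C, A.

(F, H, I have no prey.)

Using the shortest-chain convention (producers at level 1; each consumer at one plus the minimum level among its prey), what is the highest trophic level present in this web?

Producers (level 1): F, H, I.
Following each consumer down to its lowest-level prey: F → C → G (levels 1 through 3).
All prey of G (C 2, A 2, E 2) are at level 2 or above, so G is at level 1 + 2 = 3.
Every consumer has at least one prey at level 2 or below, so none exceeds level 3.

3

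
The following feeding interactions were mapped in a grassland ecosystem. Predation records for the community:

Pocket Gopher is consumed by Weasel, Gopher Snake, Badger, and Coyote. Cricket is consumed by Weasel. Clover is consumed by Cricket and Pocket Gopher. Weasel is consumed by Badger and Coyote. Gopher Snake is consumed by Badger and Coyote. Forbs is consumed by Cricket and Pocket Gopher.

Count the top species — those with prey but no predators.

2

Top species (has prey, but nothing eats it): Coyote, Badger.
Count: 2.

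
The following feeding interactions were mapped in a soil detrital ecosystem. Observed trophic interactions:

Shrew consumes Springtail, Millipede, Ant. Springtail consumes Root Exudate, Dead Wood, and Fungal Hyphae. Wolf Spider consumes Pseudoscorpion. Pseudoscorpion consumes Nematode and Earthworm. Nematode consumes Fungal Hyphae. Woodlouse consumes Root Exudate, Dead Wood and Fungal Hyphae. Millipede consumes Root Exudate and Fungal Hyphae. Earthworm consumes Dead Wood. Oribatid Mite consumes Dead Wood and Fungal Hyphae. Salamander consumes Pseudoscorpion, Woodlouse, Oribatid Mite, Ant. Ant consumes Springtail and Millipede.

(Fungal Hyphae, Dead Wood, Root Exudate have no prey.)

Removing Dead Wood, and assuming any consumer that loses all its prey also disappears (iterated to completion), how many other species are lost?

Remove Dead Wood.
Round 1: Earthworm (all prey gone) → extinct.
No further losses. Total secondary extinctions: 1.

1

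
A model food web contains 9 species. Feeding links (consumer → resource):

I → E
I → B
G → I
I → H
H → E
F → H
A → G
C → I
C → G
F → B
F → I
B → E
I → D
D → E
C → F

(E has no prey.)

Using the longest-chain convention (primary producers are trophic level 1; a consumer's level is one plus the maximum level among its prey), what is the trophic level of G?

Trophic level 4

E is a producer → level 1.
B eats E → level 2.
I eats B (level 2); other prey at levels: E 1, D 2, H 2 → level 3.
G eats I → level 4.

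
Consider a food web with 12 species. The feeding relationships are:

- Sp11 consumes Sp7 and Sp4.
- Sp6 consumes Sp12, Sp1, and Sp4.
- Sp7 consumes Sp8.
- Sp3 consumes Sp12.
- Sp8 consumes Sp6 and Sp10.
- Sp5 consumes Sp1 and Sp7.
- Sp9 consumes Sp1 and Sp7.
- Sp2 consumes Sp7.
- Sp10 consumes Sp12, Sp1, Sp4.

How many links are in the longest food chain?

One longest chain: Sp4 → Sp6 → Sp8 → Sp7 → Sp11.
It has 5 species and 4 links.

4 links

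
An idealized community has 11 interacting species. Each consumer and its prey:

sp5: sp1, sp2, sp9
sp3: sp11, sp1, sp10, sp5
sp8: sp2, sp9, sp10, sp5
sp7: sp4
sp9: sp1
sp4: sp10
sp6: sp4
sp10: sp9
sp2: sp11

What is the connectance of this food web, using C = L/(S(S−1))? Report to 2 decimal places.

The web has S = 11 species and L = 17 feeding links.
C = L / (S(S−1)) = 17 / 110 = 0.1545 ≈ 0.15.

C = 0.15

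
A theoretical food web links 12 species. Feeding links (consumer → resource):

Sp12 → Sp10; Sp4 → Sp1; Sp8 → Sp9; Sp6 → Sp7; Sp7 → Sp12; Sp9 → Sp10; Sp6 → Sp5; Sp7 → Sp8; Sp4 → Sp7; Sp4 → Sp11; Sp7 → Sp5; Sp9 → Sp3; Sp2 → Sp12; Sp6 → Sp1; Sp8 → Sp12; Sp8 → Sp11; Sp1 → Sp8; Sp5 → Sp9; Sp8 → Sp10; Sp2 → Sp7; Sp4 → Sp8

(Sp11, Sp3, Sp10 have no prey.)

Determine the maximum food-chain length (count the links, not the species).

One longest chain: Sp10 → Sp12 → Sp8 → Sp7 → Sp4.
It has 5 species and 4 links.

4 links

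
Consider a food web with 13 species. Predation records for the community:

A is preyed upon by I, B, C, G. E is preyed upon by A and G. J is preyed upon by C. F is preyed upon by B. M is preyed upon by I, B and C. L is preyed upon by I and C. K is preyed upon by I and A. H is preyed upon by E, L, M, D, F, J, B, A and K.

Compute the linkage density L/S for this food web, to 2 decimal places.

L/S = 1.85

There are L = 24 links among S = 13 species.
L/S = 24/13 = 1.8462 ≈ 1.85.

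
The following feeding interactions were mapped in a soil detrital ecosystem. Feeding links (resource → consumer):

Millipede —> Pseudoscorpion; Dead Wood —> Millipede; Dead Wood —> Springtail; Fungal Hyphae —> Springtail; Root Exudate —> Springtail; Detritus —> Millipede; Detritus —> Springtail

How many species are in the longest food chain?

One longest chain: Dead Wood → Millipede → Pseudoscorpion.
It has 3 species and 2 links.

3 species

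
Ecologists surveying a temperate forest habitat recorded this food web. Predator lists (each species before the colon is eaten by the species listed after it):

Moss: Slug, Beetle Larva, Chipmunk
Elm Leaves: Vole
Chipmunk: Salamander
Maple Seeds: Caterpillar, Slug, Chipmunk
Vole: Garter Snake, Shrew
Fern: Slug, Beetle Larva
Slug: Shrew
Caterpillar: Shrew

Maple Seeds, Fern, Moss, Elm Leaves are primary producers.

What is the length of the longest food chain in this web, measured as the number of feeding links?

One longest chain: Elm Leaves → Vole → Garter Snake.
It has 3 species and 2 links.

2 links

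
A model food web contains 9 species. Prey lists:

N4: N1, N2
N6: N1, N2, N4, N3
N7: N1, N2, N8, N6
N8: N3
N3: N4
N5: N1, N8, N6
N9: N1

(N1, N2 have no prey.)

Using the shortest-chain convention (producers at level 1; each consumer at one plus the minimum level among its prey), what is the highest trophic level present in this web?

4

Producers (level 1): N1, N2.
Following each consumer down to its lowest-level prey: N1 → N4 → N3 → N8 (levels 1 through 4).
All prey of N8 (N3 3) are at level 3 or above, so N8 is at level 1 + 3 = 4.
Every consumer has at least one prey at level 3 or below, so none exceeds level 4.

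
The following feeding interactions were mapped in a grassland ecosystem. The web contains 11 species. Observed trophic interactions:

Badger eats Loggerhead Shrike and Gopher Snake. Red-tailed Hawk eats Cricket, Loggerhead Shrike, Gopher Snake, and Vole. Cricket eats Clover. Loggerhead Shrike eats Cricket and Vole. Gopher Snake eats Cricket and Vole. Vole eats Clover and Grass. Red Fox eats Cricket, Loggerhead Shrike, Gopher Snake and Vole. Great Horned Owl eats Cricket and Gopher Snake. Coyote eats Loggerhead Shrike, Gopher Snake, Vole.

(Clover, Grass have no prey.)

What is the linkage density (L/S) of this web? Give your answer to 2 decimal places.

There are L = 22 links among S = 11 species.
L/S = 22/11 = 2.0000 ≈ 2.00.

L/S = 2.00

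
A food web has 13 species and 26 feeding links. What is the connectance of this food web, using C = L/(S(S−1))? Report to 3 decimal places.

C = 0.167

The web has S = 13 species and L = 26 feeding links.
C = L / (S(S−1)) = 26 / 156 = 0.1667 ≈ 0.167.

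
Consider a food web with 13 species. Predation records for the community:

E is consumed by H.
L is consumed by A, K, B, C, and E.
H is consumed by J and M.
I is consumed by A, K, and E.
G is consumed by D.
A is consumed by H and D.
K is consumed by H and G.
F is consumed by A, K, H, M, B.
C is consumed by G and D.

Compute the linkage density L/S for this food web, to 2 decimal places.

L/S = 1.77

There are L = 23 links among S = 13 species.
L/S = 23/13 = 1.7692 ≈ 1.77.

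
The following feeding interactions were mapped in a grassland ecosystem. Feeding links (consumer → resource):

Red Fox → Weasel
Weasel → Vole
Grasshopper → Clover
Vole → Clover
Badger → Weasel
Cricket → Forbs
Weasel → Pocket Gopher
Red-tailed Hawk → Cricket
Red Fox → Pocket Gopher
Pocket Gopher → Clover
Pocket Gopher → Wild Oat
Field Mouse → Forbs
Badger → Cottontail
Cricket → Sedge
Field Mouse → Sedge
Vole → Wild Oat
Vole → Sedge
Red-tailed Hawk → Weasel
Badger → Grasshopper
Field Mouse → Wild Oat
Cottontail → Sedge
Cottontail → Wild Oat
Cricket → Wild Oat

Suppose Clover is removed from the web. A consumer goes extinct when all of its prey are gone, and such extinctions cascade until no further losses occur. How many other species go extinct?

1

Remove Clover.
Round 1: Grasshopper (all prey gone) → extinct.
No further losses. Total secondary extinctions: 1.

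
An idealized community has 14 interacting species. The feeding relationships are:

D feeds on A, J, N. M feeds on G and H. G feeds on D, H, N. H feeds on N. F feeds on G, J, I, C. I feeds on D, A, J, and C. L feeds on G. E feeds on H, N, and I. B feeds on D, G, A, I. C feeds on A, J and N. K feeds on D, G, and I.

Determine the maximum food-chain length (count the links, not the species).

3 links

One longest chain: J → D → G → K.
It has 4 species and 3 links.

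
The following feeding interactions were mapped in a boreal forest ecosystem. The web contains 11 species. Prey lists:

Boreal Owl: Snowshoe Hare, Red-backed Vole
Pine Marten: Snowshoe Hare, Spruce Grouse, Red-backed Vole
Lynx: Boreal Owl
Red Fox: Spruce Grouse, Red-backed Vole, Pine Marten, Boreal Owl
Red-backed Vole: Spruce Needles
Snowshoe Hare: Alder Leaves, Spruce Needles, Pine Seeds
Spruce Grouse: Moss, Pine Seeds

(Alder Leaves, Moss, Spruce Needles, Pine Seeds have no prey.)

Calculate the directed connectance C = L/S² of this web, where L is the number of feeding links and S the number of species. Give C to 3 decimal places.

The web has S = 11 species and L = 16 feeding links.
C = L / S² = 16 / 121 = 0.1322 ≈ 0.132.

C = 0.132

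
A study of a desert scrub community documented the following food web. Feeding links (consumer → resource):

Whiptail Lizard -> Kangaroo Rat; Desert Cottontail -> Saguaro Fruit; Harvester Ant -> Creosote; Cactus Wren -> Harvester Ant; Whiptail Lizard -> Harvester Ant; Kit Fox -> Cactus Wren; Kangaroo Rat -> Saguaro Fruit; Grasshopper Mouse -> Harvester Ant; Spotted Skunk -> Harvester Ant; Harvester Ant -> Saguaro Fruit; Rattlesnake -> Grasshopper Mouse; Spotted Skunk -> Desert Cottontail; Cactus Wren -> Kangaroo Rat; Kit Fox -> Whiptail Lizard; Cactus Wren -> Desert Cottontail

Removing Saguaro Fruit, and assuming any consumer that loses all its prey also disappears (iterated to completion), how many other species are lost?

Remove Saguaro Fruit.
Round 1: Kangaroo Rat (all prey gone), Desert Cottontail (all prey gone) → extinct.
No further losses. Total secondary extinctions: 2.

2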